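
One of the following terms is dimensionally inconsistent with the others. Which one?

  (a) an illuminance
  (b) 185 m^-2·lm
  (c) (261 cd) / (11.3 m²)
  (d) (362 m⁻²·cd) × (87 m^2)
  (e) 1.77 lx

In SI base units:
  (a) [illuminance] = m⁻²·cd
  (b) lm·m⁻² = cd·m⁻² = m⁻²·cd
  (c) [cd] / [m²] = m⁻²·cd
  (d) [m⁻²·cd] · [m²] = cd
  (e) lx = lm·m⁻² = m⁻²·cd
All reduce to m⁻²·cd except (d), which is cd.

(d)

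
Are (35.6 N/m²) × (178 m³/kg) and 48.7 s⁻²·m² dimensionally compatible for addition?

Yes

Reduce each to base SI dimensions:
  (35.6 N/m²) × (178 m³/kg):  [kg·m⁻¹·s⁻²] · [kg⁻¹·m³] = m²·s⁻²
  48.7 s⁻²·m²:  m²·s⁻²
Both are m²·s⁻², so they have the same dimensions and can be added.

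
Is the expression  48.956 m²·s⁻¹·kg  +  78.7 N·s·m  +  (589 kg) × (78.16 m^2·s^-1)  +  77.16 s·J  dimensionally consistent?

Yes

Reduce each to base SI dimensions:
  48.956 m²·s⁻¹·kg:  kg·m²·s⁻¹
  78.7 N·s·m:  N·m·s = kg·m·s⁻²·m·s = kg·m²·s⁻¹
  (589 kg) × (78.16 m^2·s^-1):  [kg] · [m²·s⁻¹] = kg·m²·s⁻¹
  77.16 s·J:  J·s = N·m·s = kg·m²·s⁻¹
Every term reduces to kg·m²·s⁻¹.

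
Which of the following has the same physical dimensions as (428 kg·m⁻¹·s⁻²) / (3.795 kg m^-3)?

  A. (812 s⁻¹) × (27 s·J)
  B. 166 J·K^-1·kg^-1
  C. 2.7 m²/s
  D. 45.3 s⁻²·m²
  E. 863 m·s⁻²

D.

Reference: [kg·m⁻¹·s⁻²] / [kg·m⁻³] = m²·s⁻².
Each option:
  A. [s⁻¹] · [kg·m²·s⁻¹] = kg·m²·s⁻²
  B. J·kg⁻¹·K⁻¹ = N·m·kg⁻¹·K⁻¹ = m²·s⁻²·K⁻¹
  C. m²·s⁻¹
  D. m²·s⁻²  ← same
  E. m·s⁻²
Only D. matches m²·s⁻².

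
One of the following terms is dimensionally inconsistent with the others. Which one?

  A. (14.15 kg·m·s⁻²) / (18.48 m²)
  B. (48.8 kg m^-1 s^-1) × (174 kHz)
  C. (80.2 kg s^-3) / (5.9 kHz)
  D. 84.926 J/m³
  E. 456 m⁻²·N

Work out the base dimensions of each:
  A. [kg·m·s⁻²] / [m²] = kg·m⁻¹·s⁻²
  B. [kg·m⁻¹·s⁻¹] · [s⁻¹] = kg·m⁻¹·s⁻²
  C. [kg·s⁻³] / [s⁻¹] = kg·s⁻²
  D. J·m⁻³ = N·m·m⁻³ = kg·m⁻¹·s⁻²
  E. N·m⁻² = kg·m·s⁻²·m⁻² = kg·m⁻¹·s⁻²
All reduce to kg·m⁻¹·s⁻² except C., which is kg·s⁻².

C.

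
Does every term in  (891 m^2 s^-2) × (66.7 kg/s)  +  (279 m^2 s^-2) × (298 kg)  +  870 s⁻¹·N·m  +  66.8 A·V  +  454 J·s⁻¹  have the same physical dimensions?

Work out the base dimensions of each:
  (891 m^2 s^-2) × (66.7 kg/s):  [m²·s⁻²] · [kg·s⁻¹] = kg·m²·s⁻³
  (279 m^2 s^-2) × (298 kg):  [m²·s⁻²] · [kg] = kg·m²·s⁻²
  870 s⁻¹·N·m:  N·m·s⁻¹ = kg·m·s⁻²·m·s⁻¹ = kg·m²·s⁻³
  66.8 A·V:  V·A = J·C⁻¹·A = kg·m²·s⁻³
  454 J·s⁻¹:  J·s⁻¹ = N·m·s⁻¹ = kg·m²·s⁻³
The terms do not share a single dimension (kg·m²·s⁻² vs kg·m²·s⁻³).

No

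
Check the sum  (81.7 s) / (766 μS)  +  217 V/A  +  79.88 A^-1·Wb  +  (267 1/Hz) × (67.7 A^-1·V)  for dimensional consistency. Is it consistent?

Work out the base dimensions of each:
  (81.7 s) / (766 μS):  [s] / [kg⁻¹·m⁻²·s³·A²] = kg·m²·s⁻²·A⁻²
  217 V/A:  V·A⁻¹ = J·C⁻¹·A⁻¹ = kg·m²·s⁻³·A⁻²
  79.88 A^-1·Wb:  Wb·A⁻¹ = V·s·A⁻¹ = kg·m²·s⁻²·A⁻²
  (267 1/Hz) × (67.7 A^-1·V):  [s] · [kg·m²·s⁻³·A⁻²] = kg·m²·s⁻²·A⁻²
The terms do not share a single dimension (kg·m²·s⁻²·A⁻² vs kg·m²·s⁻³·A⁻²).

No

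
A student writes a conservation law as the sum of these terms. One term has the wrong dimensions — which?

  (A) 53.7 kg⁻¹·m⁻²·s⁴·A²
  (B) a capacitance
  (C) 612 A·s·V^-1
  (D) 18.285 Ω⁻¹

Dimensions:
  (A) kg⁻¹·m⁻²·s⁴·A²
  (B) [capacitance] = kg⁻¹·m⁻²·s⁴·A²
  (C) A·s·V⁻¹ = A·s·(J·C⁻¹)⁻¹ = kg⁻¹·m⁻²·s⁴·A²
  (D) Ω⁻¹ = (V·A⁻¹)⁻¹ = kg⁻¹·m⁻²·s³·A²
All reduce to kg⁻¹·m⁻²·s⁴·A² except (D), which is kg⁻¹·m⁻²·s³·A².

(D)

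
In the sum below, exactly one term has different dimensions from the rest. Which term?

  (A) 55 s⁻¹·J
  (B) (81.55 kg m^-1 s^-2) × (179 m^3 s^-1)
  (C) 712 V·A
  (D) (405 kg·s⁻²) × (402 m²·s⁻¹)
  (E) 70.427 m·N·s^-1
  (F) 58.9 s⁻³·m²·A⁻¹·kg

Dimensions:
  (A) J·s⁻¹ = N·m·s⁻¹ = kg·m²·s⁻³
  (B) [kg·m⁻¹·s⁻²] · [m³·s⁻¹] = kg·m²·s⁻³
  (C) V·A = J·C⁻¹·A = kg·m²·s⁻³
  (D) [kg·s⁻²] · [m²·s⁻¹] = kg·m²·s⁻³
  (E) N·m·s⁻¹ = kg·m·s⁻²·m·s⁻¹ = kg·m²·s⁻³
  (F) kg·m²·s⁻³·A⁻¹
All reduce to kg·m²·s⁻³ except (F), which is kg·m²·s⁻³·A⁻¹.

(F)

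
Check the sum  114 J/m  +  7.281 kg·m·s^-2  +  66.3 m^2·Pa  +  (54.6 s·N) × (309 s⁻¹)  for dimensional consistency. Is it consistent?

Yes

Reduce each to base SI dimensions:
  114 J/m:  J·m⁻¹ = N·m·m⁻¹ = kg·m·s⁻²
  7.281 kg·m·s^-2:  kg·m·s⁻²
  66.3 m^2·Pa:  Pa·m² = N·m⁻²·m² = kg·m·s⁻²
  (54.6 s·N) × (309 s⁻¹):  [kg·m·s⁻¹] · [s⁻¹] = kg·m·s⁻²
Every term reduces to kg·m·s⁻².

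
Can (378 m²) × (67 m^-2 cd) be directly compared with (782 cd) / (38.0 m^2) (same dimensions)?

No

Expand each in SI base units:
  (378 m²) × (67 m^-2 cd):  [m²] · [m⁻²·cd] = cd
  (782 cd) / (38.0 m^2):  [cd] / [m²] = m⁻²·cd
cd ≠ m⁻²·cd, so they cannot be added.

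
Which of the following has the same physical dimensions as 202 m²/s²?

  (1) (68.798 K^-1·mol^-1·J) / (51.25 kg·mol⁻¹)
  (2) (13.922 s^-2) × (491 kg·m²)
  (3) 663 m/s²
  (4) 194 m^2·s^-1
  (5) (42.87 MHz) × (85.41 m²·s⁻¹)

(5)

Reference: m²·s⁻².
Each option:
  (1) [kg·m²·s⁻²·K⁻¹·mol⁻¹] / [kg·mol⁻¹] = m²·s⁻²·K⁻¹
  (2) [s⁻²] · [kg·m²] = kg·m²·s⁻²
  (3) m·s⁻²
  (4) m²·s⁻¹
  (5) [s⁻¹] · [m²·s⁻¹] = m²·s⁻²  ← same
Only (5) matches m²·s⁻².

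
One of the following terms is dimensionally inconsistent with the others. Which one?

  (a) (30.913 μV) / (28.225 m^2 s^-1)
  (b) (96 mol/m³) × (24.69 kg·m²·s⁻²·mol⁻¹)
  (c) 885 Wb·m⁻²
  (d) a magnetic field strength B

Work out the base dimensions of each:
  (a) [kg·m²·s⁻³·A⁻¹] / [m²·s⁻¹] = kg·s⁻²·A⁻¹
  (b) [m⁻³·mol] · [kg·m²·s⁻²·mol⁻¹] = kg·m⁻¹·s⁻²
  (c) Wb·m⁻² = V·s·m⁻² = kg·s⁻²·A⁻¹
  (d) [magnetic field strength B] = kg·s⁻²·A⁻¹
All reduce to kg·s⁻²·A⁻¹ except (b), which is kg·m⁻¹·s⁻².

(b)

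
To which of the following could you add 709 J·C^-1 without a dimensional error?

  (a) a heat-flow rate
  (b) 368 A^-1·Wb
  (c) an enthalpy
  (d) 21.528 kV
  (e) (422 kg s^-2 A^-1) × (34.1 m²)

Reference: J·C⁻¹ = N·m·(s·A)⁻¹ = kg·m²·s⁻³·A⁻¹.
Each option:
  (a) [heat-flow rate] = kg·m²·s⁻³
  (b) Wb·A⁻¹ = V·s·A⁻¹ = kg·m²·s⁻²·A⁻²
  (c) [enthalpy] = kg·m²·s⁻²
  (d) V = J·C⁻¹ = kg·m²·s⁻³·A⁻¹  ← same
  (e) [kg·s⁻²·A⁻¹] · [m²] = kg·m²·s⁻²·A⁻¹
Only (d) matches kg·m²·s⁻³·A⁻¹.

(d)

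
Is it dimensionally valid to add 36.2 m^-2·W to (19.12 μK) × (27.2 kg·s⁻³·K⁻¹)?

Yes

Work out the base dimensions of each:
  36.2 m^-2·W:  W·m⁻² = J·s⁻¹·m⁻² = kg·s⁻³
  (19.12 μK) × (27.2 kg·s⁻³·K⁻¹):  [K] · [kg·s⁻³·K⁻¹] = kg·s⁻³
Both are kg·s⁻³, so they have the same dimensions and can be added.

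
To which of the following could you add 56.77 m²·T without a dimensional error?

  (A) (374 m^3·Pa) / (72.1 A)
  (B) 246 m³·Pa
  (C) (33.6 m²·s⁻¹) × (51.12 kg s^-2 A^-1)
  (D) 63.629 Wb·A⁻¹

(A)

Reference: T·m² = Wb·m⁻²·m² = kg·m²·s⁻²·A⁻¹.
Each option:
  (A) [kg·m²·s⁻²] / [A] = kg·m²·s⁻²·A⁻¹  ← same
  (B) Pa·m³ = N·m⁻²·m³ = kg·m²·s⁻²
  (C) [m²·s⁻¹] · [kg·s⁻²·A⁻¹] = kg·m²·s⁻³·A⁻¹
  (D) Wb·A⁻¹ = V·s·A⁻¹ = kg·m²·s⁻²·A⁻²
Only (A) matches kg·m²·s⁻²·A⁻¹.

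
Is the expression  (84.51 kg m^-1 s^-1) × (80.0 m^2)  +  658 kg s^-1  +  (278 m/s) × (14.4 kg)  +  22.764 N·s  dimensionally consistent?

In SI base units:
  (84.51 kg m^-1 s^-1) × (80.0 m^2):  [kg·m⁻¹·s⁻¹] · [m²] = kg·m·s⁻¹
  658 kg s^-1:  kg·s⁻¹
  (278 m/s) × (14.4 kg):  [m·s⁻¹] · [kg] = kg·m·s⁻¹
  22.764 N·s:  N·s = kg·m·s⁻²·s = kg·m·s⁻¹
The terms do not share a single dimension (kg·m·s⁻¹ vs kg·s⁻¹).

No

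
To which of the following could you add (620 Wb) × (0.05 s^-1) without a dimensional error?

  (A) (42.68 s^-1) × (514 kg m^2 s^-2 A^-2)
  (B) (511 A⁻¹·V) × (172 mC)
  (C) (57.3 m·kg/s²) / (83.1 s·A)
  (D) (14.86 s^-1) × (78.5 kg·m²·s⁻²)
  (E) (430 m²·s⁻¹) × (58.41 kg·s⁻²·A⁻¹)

(E)

Reference: [kg·m²·s⁻²·A⁻¹] · [s⁻¹] = kg·m²·s⁻³·A⁻¹.
Each option:
  (A) [s⁻¹] · [kg·m²·s⁻²·A⁻²] = kg·m²·s⁻³·A⁻²
  (B) [kg·m²·s⁻³·A⁻²] · [s·A] = kg·m²·s⁻²·A⁻¹
  (C) [kg·m·s⁻²] / [s·A] = kg·m·s⁻³·A⁻¹
  (D) [s⁻¹] · [kg·m²·s⁻²] = kg·m²·s⁻³
  (E) [m²·s⁻¹] · [kg·s⁻²·A⁻¹] = kg·m²·s⁻³·A⁻¹  ← same
Only (E) matches kg·m²·s⁻³·A⁻¹.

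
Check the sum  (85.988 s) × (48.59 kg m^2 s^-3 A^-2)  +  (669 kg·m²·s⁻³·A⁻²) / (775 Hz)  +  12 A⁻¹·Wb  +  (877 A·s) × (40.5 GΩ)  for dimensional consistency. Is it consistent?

No

Expand each in SI base units:
  (85.988 s) × (48.59 kg m^2 s^-3 A^-2):  [s] · [kg·m²·s⁻³·A⁻²] = kg·m²·s⁻²·A⁻²
  (669 kg·m²·s⁻³·A⁻²) / (775 Hz):  [kg·m²·s⁻³·A⁻²] / [s⁻¹] = kg·m²·s⁻²·A⁻²
  12 A⁻¹·Wb:  Wb·A⁻¹ = V·s·A⁻¹ = kg·m²·s⁻²·A⁻²
  (877 A·s) × (40.5 GΩ):  [s·A] · [kg·m²·s⁻³·A⁻²] = kg·m²·s⁻²·A⁻¹
The terms do not share a single dimension (kg·m²·s⁻²·A⁻² vs kg·m²·s⁻²·A⁻¹).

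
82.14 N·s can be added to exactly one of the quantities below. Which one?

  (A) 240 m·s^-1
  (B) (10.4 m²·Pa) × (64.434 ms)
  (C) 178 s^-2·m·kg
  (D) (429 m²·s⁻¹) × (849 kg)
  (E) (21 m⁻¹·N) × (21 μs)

(B)

Reference: N·s = kg·m·s⁻²·s = kg·m·s⁻¹.
Each option:
  (A) m·s⁻¹
  (B) [kg·m·s⁻²] · [s] = kg·m·s⁻¹  ← same
  (C) kg·m·s⁻²
  (D) [m²·s⁻¹] · [kg] = kg·m²·s⁻¹
  (E) [kg·s⁻²] · [s] = kg·s⁻¹
Only (B) matches kg·m·s⁻¹.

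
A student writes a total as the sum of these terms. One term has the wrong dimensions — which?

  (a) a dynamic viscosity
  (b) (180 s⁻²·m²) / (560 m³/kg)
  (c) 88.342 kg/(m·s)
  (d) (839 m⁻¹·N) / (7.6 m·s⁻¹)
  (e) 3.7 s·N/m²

Dimensions:
  (a) [dynamic viscosity] = kg·m⁻¹·s⁻¹
  (b) [m²·s⁻²] / [kg⁻¹·m³] = kg·m⁻¹·s⁻²
  (c) kg·m⁻¹·s⁻¹
  (d) [kg·s⁻²] / [m·s⁻¹] = kg·m⁻¹·s⁻¹
  (e) N·s·m⁻² = kg·m·s⁻²·s·m⁻² = kg·m⁻¹·s⁻¹
All reduce to kg·m⁻¹·s⁻¹ except (b), which is kg·m⁻¹·s⁻².

(b)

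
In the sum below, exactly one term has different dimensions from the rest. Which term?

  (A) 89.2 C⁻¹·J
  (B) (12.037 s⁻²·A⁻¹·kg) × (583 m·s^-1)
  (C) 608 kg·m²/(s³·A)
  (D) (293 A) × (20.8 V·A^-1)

Dimensions:
  (A) J·C⁻¹ = N·m·(s·A)⁻¹ = kg·m²·s⁻³·A⁻¹
  (B) [kg·s⁻²·A⁻¹] · [m·s⁻¹] = kg·m·s⁻³·A⁻¹
  (C) kg·m²·s⁻³·A⁻¹
  (D) [A] · [kg·m²·s⁻³·A⁻²] = kg·m²·s⁻³·A⁻¹
All reduce to kg·m²·s⁻³·A⁻¹ except (B), which is kg·m·s⁻³·A⁻¹.

(B)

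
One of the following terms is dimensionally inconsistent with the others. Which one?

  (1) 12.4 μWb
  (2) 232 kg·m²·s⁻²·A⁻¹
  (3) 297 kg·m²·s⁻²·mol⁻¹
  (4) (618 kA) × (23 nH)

(3)

In SI base units:
  (1) Wb = V·s = kg·m²·s⁻²·A⁻¹
  (2) kg·m²·s⁻²·A⁻¹
  (3) kg·m²·s⁻²·mol⁻¹
  (4) [A] · [kg·m²·s⁻²·A⁻²] = kg·m²·s⁻²·A⁻¹
All reduce to kg·m²·s⁻²·A⁻¹ except (3), which is kg·m²·s⁻²·mol⁻¹.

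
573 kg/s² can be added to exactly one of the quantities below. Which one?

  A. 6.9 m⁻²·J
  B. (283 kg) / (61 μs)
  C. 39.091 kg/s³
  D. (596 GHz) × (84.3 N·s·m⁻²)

A.

Reference: kg·s⁻².
Each option:
  A. J·m⁻² = N·m·m⁻² = kg·s⁻²  ← same
  B. [kg] / [s] = kg·s⁻¹
  C. kg·s⁻³
  D. [s⁻¹] · [kg·m⁻¹·s⁻¹] = kg·m⁻¹·s⁻²
Only A. matches kg·s⁻².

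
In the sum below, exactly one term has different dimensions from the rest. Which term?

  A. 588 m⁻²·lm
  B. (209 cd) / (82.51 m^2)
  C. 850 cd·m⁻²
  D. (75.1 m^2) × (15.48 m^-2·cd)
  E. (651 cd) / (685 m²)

D.

Expand each in SI base units:
  A. lm·m⁻² = cd·m⁻² = m⁻²·cd
  B. [cd] / [m²] = m⁻²·cd
  C. cd·m⁻² = m⁻²·cd
  D. [m²] · [m⁻²·cd] = cd
  E. [cd] / [m²] = m⁻²·cd
All reduce to m⁻²·cd except D., which is cd.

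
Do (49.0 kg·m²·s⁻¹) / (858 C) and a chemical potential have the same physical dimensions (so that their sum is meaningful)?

No

Work out the base dimensions of each:
  (49.0 kg·m²·s⁻¹) / (858 C):  [kg·m²·s⁻¹] / [s·A] = kg·m²·s⁻²·A⁻¹
  a chemical potential:  [chemical potential] = kg·m²·s⁻²·mol⁻¹
kg·m²·s⁻²·A⁻¹ ≠ kg·m²·s⁻²·mol⁻¹, so they cannot be added.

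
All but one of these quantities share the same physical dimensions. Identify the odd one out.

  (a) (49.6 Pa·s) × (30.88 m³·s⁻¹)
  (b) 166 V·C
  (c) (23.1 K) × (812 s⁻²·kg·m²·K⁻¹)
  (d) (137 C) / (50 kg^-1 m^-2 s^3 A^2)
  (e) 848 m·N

Dimensions:
  (a) [kg·m⁻¹·s⁻¹] · [m³·s⁻¹] = kg·m²·s⁻²
  (b) C·V = s·A·J·C⁻¹ = kg·m²·s⁻²
  (c) [K] · [kg·m²·s⁻²·K⁻¹] = kg·m²·s⁻²
  (d) [s·A] / [kg⁻¹·m⁻²·s³·A²] = kg·m²·s⁻²·A⁻¹
  (e) N·m = kg·m·s⁻²·m = kg·m²·s⁻²
All reduce to kg·m²·s⁻² except (d), which is kg·m²·s⁻²·A⁻¹.

(d)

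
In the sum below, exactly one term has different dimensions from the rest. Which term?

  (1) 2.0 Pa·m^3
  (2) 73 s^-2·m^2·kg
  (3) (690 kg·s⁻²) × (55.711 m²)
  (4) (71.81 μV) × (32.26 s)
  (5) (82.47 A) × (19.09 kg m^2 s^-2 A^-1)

Work out the base dimensions of each:
  (1) Pa·m³ = N·m⁻²·m³ = kg·m²·s⁻²
  (2) kg·m²·s⁻²
  (3) [kg·s⁻²] · [m²] = kg·m²·s⁻²
  (4) [kg·m²·s⁻³·A⁻¹] · [s] = kg·m²·s⁻²·A⁻¹
  (5) [A] · [kg·m²·s⁻²·A⁻¹] = kg·m²·s⁻²
All reduce to kg·m²·s⁻² except (4), which is kg·m²·s⁻²·A⁻¹.

(4)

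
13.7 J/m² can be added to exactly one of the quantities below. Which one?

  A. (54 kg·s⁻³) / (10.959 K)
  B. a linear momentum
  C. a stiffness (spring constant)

Reference: J·m⁻² = N·m·m⁻² = kg·s⁻².
Each option:
  A. [kg·s⁻³] / [K] = kg·s⁻³·K⁻¹
  B. [linear momentum] = kg·m·s⁻¹
  C. [stiffness (spring constant)] = kg·s⁻²  ← same
Only C. matches kg·s⁻².

C.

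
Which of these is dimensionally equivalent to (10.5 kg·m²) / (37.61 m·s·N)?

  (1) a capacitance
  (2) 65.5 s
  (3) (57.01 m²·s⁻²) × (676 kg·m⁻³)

Reference: [kg·m²] / [kg·m²·s⁻¹] = s.
Each option:
  (1) [capacitance] = kg⁻¹·m⁻²·s⁴·A²
  (2) s  ← same
  (3) [m²·s⁻²] · [kg·m⁻³] = kg·m⁻¹·s⁻²
Only (2) matches s.

(2)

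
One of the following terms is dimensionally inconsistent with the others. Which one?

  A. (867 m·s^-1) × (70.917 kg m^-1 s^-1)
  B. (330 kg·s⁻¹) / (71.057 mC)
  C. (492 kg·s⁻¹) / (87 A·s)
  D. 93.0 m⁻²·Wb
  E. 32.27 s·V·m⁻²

Reduce each to base SI dimensions:
  A. [m·s⁻¹] · [kg·m⁻¹·s⁻¹] = kg·s⁻²
  B. [kg·s⁻¹] / [s·A] = kg·s⁻²·A⁻¹
  C. [kg·s⁻¹] / [s·A] = kg·s⁻²·A⁻¹
  D. Wb·m⁻² = V·s·m⁻² = kg·s⁻²·A⁻¹
  E. V·s·m⁻² = J·C⁻¹·s·m⁻² = kg·s⁻²·A⁻¹
All reduce to kg·s⁻²·A⁻¹ except A., which is kg·s⁻².

A.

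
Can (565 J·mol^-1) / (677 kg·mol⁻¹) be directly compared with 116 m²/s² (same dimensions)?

Yes

Dimensions:
  (565 J·mol^-1) / (677 kg·mol⁻¹):  [kg·m²·s⁻²·mol⁻¹] / [kg·mol⁻¹] = m²·s⁻²
  116 m²/s²:  m²·s⁻²
Both are m²·s⁻², so they have the same dimensions and can be added.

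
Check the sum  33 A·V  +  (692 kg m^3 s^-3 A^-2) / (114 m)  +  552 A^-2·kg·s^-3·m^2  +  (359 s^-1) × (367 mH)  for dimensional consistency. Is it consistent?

No

Dimensions:
  33 A·V:  V·A = J·C⁻¹·A = kg·m²·s⁻³
  (692 kg m^3 s^-3 A^-2) / (114 m):  [kg·m³·s⁻³·A⁻²] / [m] = kg·m²·s⁻³·A⁻²
  552 A^-2·kg·s^-3·m^2:  kg·m²·s⁻³·A⁻²
  (359 s^-1) × (367 mH):  [s⁻¹] · [kg·m²·s⁻²·A⁻²] = kg·m²·s⁻³·A⁻²
The terms do not share a single dimension (kg·m²·s⁻³ vs kg·m²·s⁻³·A⁻²).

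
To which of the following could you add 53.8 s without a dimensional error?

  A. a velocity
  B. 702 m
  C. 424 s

Reference: s.
Each option:
  A. [velocity] = m·s⁻¹
  B. m
  C. s  ← same
Only C. matches s.

C.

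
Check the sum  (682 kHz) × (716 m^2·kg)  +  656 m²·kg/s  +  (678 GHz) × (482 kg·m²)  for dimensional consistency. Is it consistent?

Yes

Reduce each to base SI dimensions:
  (682 kHz) × (716 m^2·kg):  [s⁻¹] · [kg·m²] = kg·m²·s⁻¹
  656 m²·kg/s:  kg·m²·s⁻¹
  (678 GHz) × (482 kg·m²):  [s⁻¹] · [kg·m²] = kg·m²·s⁻¹
Every term reduces to kg·m²·s⁻¹.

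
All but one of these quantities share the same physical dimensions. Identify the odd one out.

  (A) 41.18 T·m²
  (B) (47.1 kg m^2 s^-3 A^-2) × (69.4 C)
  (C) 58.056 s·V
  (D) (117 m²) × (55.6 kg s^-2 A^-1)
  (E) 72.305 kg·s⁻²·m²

Dimensions:
  (A) T·m² = Wb·m⁻²·m² = kg·m²·s⁻²·A⁻¹
  (B) [kg·m²·s⁻³·A⁻²] · [s·A] = kg·m²·s⁻²·A⁻¹
  (C) V·s = J·C⁻¹·s = kg·m²·s⁻²·A⁻¹
  (D) [m²] · [kg·s⁻²·A⁻¹] = kg·m²·s⁻²·A⁻¹
  (E) kg·m²·s⁻²
All reduce to kg·m²·s⁻²·A⁻¹ except (E), which is kg·m²·s⁻².

(E)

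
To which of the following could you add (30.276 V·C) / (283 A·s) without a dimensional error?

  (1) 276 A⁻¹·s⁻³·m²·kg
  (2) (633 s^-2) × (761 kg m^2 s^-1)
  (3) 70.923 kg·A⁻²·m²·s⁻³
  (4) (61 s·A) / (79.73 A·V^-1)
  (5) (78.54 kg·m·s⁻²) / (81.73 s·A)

Reference: [kg·m²·s⁻²] / [s·A] = kg·m²·s⁻³·A⁻¹.
Each option:
  (1) kg·m²·s⁻³·A⁻¹  ← same
  (2) [s⁻²] · [kg·m²·s⁻¹] = kg·m²·s⁻³
  (3) kg·m²·s⁻³·A⁻²
  (4) [s·A] / [kg⁻¹·m⁻²·s³·A²] = kg·m²·s⁻²·A⁻¹
  (5) [kg·m·s⁻²] / [s·A] = kg·m·s⁻³·A⁻¹
Only (1) matches kg·m²·s⁻³·A⁻¹.

(1)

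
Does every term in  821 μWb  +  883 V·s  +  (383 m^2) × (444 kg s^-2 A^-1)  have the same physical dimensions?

Expand each in SI base units:
  821 μWb:  Wb = V·s = kg·m²·s⁻²·A⁻¹
  883 V·s:  V·s = J·C⁻¹·s = kg·m²·s⁻²·A⁻¹
  (383 m^2) × (444 kg s^-2 A^-1):  [m²] · [kg·s⁻²·A⁻¹] = kg·m²·s⁻²·A⁻¹
Every term reduces to kg·m²·s⁻²·A⁻¹.

Yes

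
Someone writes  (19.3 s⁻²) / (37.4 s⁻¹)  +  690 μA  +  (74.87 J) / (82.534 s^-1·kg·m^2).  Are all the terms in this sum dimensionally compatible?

Expand each in SI base units:
  (19.3 s⁻²) / (37.4 s⁻¹):  [s⁻²] / [s⁻¹] = s⁻¹
  690 μA:  A
  (74.87 J) / (82.534 s^-1·kg·m^2):  [kg·m²·s⁻²] / [kg·m²·s⁻¹] = s⁻¹
The terms do not share a single dimension (A vs s⁻¹).

No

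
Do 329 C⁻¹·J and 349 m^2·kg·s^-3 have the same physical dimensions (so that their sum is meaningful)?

Dimensions:
  329 C⁻¹·J:  J·C⁻¹ = N·m·(s·A)⁻¹ = kg·m²·s⁻³·A⁻¹
  349 m^2·kg·s^-3:  kg·m²·s⁻³
kg·m²·s⁻³·A⁻¹ ≠ kg·m²·s⁻³, so they cannot be added.

No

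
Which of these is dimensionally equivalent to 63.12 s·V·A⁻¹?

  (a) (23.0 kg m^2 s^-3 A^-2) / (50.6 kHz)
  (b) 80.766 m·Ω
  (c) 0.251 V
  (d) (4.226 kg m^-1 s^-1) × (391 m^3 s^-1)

(a)

Reference: V·s·A⁻¹ = J·C⁻¹·s·A⁻¹ = kg·m²·s⁻²·A⁻².
Each option:
  (a) [kg·m²·s⁻³·A⁻²] / [s⁻¹] = kg·m²·s⁻²·A⁻²  ← same
  (b) Ω·m = V·A⁻¹·m = kg·m³·s⁻³·A⁻²
  (c) V = J·C⁻¹ = kg·m²·s⁻³·A⁻¹
  (d) [kg·m⁻¹·s⁻¹] · [m³·s⁻¹] = kg·m²·s⁻²
Only (a) matches kg·m²·s⁻²·A⁻².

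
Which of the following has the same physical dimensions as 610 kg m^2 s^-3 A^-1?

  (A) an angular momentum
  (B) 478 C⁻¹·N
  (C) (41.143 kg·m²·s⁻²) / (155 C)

(C)

Reference: kg·m²·s⁻³·A⁻¹.
Each option:
  (A) [angular momentum] = kg·m²·s⁻¹
  (B) N·C⁻¹ = kg·m·s⁻²·(s·A)⁻¹ = kg·m·s⁻³·A⁻¹
  (C) [kg·m²·s⁻²] / [s·A] = kg·m²·s⁻³·A⁻¹  ← same
Only (C) matches kg·m²·s⁻³·A⁻¹.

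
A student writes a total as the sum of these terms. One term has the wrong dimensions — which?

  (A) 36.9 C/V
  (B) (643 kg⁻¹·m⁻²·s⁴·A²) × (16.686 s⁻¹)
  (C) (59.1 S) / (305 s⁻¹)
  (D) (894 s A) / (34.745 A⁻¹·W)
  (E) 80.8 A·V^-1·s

(B)

Expand each in SI base units:
  (A) C·V⁻¹ = s·A·(J·C⁻¹)⁻¹ = kg⁻¹·m⁻²·s⁴·A²
  (B) [kg⁻¹·m⁻²·s⁴·A²] · [s⁻¹] = kg⁻¹·m⁻²·s³·A²
  (C) [kg⁻¹·m⁻²·s³·A²] / [s⁻¹] = kg⁻¹·m⁻²·s⁴·A²
  (D) [s·A] / [kg·m²·s⁻³·A⁻¹] = kg⁻¹·m⁻²·s⁴·A²
  (E) A·s·V⁻¹ = A·s·(J·C⁻¹)⁻¹ = kg⁻¹·m⁻²·s⁴·A²
All reduce to kg⁻¹·m⁻²·s⁴·A² except (B), which is kg⁻¹·m⁻²·s³·A².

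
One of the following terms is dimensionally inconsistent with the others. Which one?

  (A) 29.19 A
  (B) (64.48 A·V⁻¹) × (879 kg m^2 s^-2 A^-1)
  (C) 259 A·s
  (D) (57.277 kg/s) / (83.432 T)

(A)

Reduce each to base SI dimensions:
  (A) A
  (B) [kg⁻¹·m⁻²·s³·A²] · [kg·m²·s⁻²·A⁻¹] = s·A
  (C) A·s = s·A
  (D) [kg·s⁻¹] / [kg·s⁻²·A⁻¹] = s·A
All reduce to s·A except (A), which is A.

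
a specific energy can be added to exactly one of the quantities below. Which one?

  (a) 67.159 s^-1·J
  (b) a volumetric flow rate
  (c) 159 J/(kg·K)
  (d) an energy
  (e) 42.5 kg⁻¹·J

(e)

Reference: [specific energy] = m²·s⁻².
Each option:
  (a) J·s⁻¹ = N·m·s⁻¹ = kg·m²·s⁻³
  (b) [volumetric flow rate] = m³·s⁻¹
  (c) J·kg⁻¹·K⁻¹ = N·m·kg⁻¹·K⁻¹ = m²·s⁻²·K⁻¹
  (d) [energy] = kg·m²·s⁻²
  (e) J·kg⁻¹ = N·m·kg⁻¹ = m²·s⁻²  ← same
Only (e) matches m²·s⁻².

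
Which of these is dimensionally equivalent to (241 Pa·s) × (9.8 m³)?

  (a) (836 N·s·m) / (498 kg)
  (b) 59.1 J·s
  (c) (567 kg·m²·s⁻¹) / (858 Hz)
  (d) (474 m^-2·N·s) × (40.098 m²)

(b)

Reference: [kg·m⁻¹·s⁻¹] · [m³] = kg·m²·s⁻¹.
Each option:
  (a) [kg·m²·s⁻¹] / [kg] = m²·s⁻¹
  (b) J·s = N·m·s = kg·m²·s⁻¹  ← same
  (c) [kg·m²·s⁻¹] / [s⁻¹] = kg·m²
  (d) [kg·m⁻¹·s⁻¹] · [m²] = kg·m·s⁻¹
Only (b) matches kg·m²·s⁻¹.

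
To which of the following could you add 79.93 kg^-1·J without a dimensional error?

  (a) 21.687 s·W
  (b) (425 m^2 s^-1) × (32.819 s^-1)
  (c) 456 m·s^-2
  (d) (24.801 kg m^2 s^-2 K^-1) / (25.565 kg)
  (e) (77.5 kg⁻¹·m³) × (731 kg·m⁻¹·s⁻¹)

(b)

Reference: J·kg⁻¹ = N·m·kg⁻¹ = m²·s⁻².
Each option:
  (a) W·s = J·s⁻¹·s = kg·m²·s⁻²
  (b) [m²·s⁻¹] · [s⁻¹] = m²·s⁻²  ← same
  (c) m·s⁻²
  (d) [kg·m²·s⁻²·K⁻¹] / [kg] = m²·s⁻²·K⁻¹
  (e) [kg⁻¹·m³] · [kg·m⁻¹·s⁻¹] = m²·s⁻¹
Only (b) matches m²·s⁻².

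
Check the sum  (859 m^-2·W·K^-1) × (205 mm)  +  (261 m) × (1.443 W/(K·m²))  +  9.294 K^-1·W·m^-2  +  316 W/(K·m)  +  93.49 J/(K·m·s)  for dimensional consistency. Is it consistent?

No

Work out the base dimensions of each:
  (859 m^-2·W·K^-1) × (205 mm):  [kg·s⁻³·K⁻¹] · [m] = kg·m·s⁻³·K⁻¹
  (261 m) × (1.443 W/(K·m²)):  [m] · [kg·s⁻³·K⁻¹] = kg·m·s⁻³·K⁻¹
  9.294 K^-1·W·m^-2:  W·m⁻²·K⁻¹ = J·s⁻¹·m⁻²·K⁻¹ = kg·s⁻³·K⁻¹
  316 W/(K·m):  W·m⁻¹·K⁻¹ = J·s⁻¹·m⁻¹·K⁻¹ = kg·m·s⁻³·K⁻¹
  93.49 J/(K·m·s):  J·s⁻¹·m⁻¹·K⁻¹ = N·m·s⁻¹·m⁻¹·K⁻¹ = kg·m·s⁻³·K⁻¹
The terms do not share a single dimension (kg·m·s⁻³·K⁻¹ vs kg·s⁻³·K⁻¹).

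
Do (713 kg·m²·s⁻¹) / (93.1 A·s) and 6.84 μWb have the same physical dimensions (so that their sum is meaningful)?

Reduce each to base SI dimensions:
  (713 kg·m²·s⁻¹) / (93.1 A·s):  [kg·m²·s⁻¹] / [s·A] = kg·m²·s⁻²·A⁻¹
  6.84 μWb:  Wb = V·s = kg·m²·s⁻²·A⁻¹
Both are kg·m²·s⁻²·A⁻¹, so they have the same dimensions and can be added.

Yes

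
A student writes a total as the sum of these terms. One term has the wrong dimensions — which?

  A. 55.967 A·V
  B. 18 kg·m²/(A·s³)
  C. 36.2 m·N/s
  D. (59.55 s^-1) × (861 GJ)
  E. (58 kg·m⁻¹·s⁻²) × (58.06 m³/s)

B.

Reduce each to base SI dimensions:
  A. V·A = J·C⁻¹·A = kg·m²·s⁻³
  B. kg·m²·s⁻³·A⁻¹
  C. N·m·s⁻¹ = kg·m·s⁻²·m·s⁻¹ = kg·m²·s⁻³
  D. [s⁻¹] · [kg·m²·s⁻²] = kg·m²·s⁻³
  E. [kg·m⁻¹·s⁻²] · [m³·s⁻¹] = kg·m²·s⁻³
All reduce to kg·m²·s⁻³ except B., which is kg·m²·s⁻³·A⁻¹.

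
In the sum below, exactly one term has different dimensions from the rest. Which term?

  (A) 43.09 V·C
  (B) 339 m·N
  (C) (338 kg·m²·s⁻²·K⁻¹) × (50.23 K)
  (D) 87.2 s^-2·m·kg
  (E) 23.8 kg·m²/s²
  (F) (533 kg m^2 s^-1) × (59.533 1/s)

(D)

Reduce each to base SI dimensions:
  (A) C·V = s·A·J·C⁻¹ = kg·m²·s⁻²
  (B) N·m = kg·m·s⁻²·m = kg·m²·s⁻²
  (C) [kg·m²·s⁻²·K⁻¹] · [K] = kg·m²·s⁻²
  (D) kg·m·s⁻²
  (E) kg·m²·s⁻²
  (F) [kg·m²·s⁻¹] · [s⁻¹] = kg·m²·s⁻²
All reduce to kg·m²·s⁻² except (D), which is kg·m·s⁻².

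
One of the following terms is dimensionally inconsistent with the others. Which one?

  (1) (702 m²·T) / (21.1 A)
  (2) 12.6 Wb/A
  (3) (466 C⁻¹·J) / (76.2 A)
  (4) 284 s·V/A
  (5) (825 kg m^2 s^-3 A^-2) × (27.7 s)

(3)

Reduce each to base SI dimensions:
  (1) [kg·m²·s⁻²·A⁻¹] / [A] = kg·m²·s⁻²·A⁻²
  (2) Wb·A⁻¹ = V·s·A⁻¹ = kg·m²·s⁻²·A⁻²
  (3) [kg·m²·s⁻³·A⁻¹] / [A] = kg·m²·s⁻³·A⁻²
  (4) V·s·A⁻¹ = J·C⁻¹·s·A⁻¹ = kg·m²·s⁻²·A⁻²
  (5) [kg·m²·s⁻³·A⁻²] · [s] = kg·m²·s⁻²·A⁻²
All reduce to kg·m²·s⁻²·A⁻² except (3), which is kg·m²·s⁻³·A⁻².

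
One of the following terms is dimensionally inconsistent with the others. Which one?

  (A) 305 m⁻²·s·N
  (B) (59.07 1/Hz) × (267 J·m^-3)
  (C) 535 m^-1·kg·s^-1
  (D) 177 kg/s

Work out the base dimensions of each:
  (A) N·s·m⁻² = kg·m·s⁻²·s·m⁻² = kg·m⁻¹·s⁻¹
  (B) [s] · [kg·m⁻¹·s⁻²] = kg·m⁻¹·s⁻¹
  (C) kg·m⁻¹·s⁻¹
  (D) kg·s⁻¹
All reduce to kg·m⁻¹·s⁻¹ except (D), which is kg·s⁻¹.

(D)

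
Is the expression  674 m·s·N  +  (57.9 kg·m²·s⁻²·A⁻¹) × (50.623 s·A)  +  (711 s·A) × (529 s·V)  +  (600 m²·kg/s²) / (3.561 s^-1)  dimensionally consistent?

Work out the base dimensions of each:
  674 m·s·N:  N·m·s = kg·m·s⁻²·m·s = kg·m²·s⁻¹
  (57.9 kg·m²·s⁻²·A⁻¹) × (50.623 s·A):  [kg·m²·s⁻²·A⁻¹] · [s·A] = kg·m²·s⁻¹
  (711 s·A) × (529 s·V):  [s·A] · [kg·m²·s⁻²·A⁻¹] = kg·m²·s⁻¹
  (600 m²·kg/s²) / (3.561 s^-1):  [kg·m²·s⁻²] / [s⁻¹] = kg·m²·s⁻¹
Every term reduces to kg·m²·s⁻¹.

Yes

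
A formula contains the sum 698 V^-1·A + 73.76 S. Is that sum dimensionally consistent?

Reduce each to base SI dimensions:
  698 V^-1·A:  A·V⁻¹ = A·(J·C⁻¹)⁻¹ = kg⁻¹·m⁻²·s³·A²
  73.76 S:  S = Ω⁻¹ = kg⁻¹·m⁻²·s³·A²
Both are kg⁻¹·m⁻²·s³·A², so they have the same dimensions and can be added.

Yes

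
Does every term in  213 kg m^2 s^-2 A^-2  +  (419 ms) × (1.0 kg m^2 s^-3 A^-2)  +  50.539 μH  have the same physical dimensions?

Yes

Reduce each to base SI dimensions:
  213 kg m^2 s^-2 A^-2:  kg·m²·s⁻²·A⁻²
  (419 ms) × (1.0 kg m^2 s^-3 A^-2):  [s] · [kg·m²·s⁻³·A⁻²] = kg·m²·s⁻²·A⁻²
  50.539 μH:  H = V·s·A⁻¹ = kg·m²·s⁻²·A⁻²
Every term reduces to kg·m²·s⁻²·A⁻².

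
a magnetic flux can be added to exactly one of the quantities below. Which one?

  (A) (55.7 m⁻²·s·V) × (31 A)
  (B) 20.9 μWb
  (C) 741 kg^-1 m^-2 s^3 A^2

(B)

Reference: [magnetic flux] = kg·m²·s⁻²·A⁻¹.
Each option:
  (A) [kg·s⁻²·A⁻¹] · [A] = kg·s⁻²
  (B) Wb = V·s = kg·m²·s⁻²·A⁻¹  ← same
  (C) kg⁻¹·m⁻²·s³·A²
Only (B) matches kg·m²·s⁻²·A⁻¹.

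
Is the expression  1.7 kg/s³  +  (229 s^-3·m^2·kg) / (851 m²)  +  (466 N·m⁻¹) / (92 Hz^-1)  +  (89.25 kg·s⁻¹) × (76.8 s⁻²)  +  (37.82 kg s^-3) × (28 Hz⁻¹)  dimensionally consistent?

No

Dimensions:
  1.7 kg/s³:  kg·s⁻³
  (229 s^-3·m^2·kg) / (851 m²):  [kg·m²·s⁻³] / [m²] = kg·s⁻³
  (466 N·m⁻¹) / (92 Hz^-1):  [kg·s⁻²] / [s] = kg·s⁻³
  (89.25 kg·s⁻¹) × (76.8 s⁻²):  [kg·s⁻¹] · [s⁻²] = kg·s⁻³
  (37.82 kg s^-3) × (28 Hz⁻¹):  [kg·s⁻³] · [s] = kg·s⁻²
The terms do not share a single dimension (kg·s⁻² vs kg·s⁻³).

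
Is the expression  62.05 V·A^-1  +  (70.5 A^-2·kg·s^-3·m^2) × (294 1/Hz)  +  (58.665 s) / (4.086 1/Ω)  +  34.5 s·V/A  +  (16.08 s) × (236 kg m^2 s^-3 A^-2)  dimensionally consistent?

No

Dimensions:
  62.05 V·A^-1:  V·A⁻¹ = J·C⁻¹·A⁻¹ = kg·m²·s⁻³·A⁻²
  (70.5 A^-2·kg·s^-3·m^2) × (294 1/Hz):  [kg·m²·s⁻³·A⁻²] · [s] = kg·m²·s⁻²·A⁻²
  (58.665 s) / (4.086 1/Ω):  [s] / [kg⁻¹·m⁻²·s³·A²] = kg·m²·s⁻²·A⁻²
  34.5 s·V/A:  V·s·A⁻¹ = J·C⁻¹·s·A⁻¹ = kg·m²·s⁻²·A⁻²
  (16.08 s) × (236 kg m^2 s^-3 A^-2):  [s] · [kg·m²·s⁻³·A⁻²] = kg·m²·s⁻²·A⁻²
The terms do not share a single dimension (kg·m²·s⁻²·A⁻² vs kg·m²·s⁻³·A⁻²).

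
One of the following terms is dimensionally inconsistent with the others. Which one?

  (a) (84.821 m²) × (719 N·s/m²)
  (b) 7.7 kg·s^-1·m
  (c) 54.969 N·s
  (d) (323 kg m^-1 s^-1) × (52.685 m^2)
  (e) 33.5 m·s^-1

(e)

Dimensions:
  (a) [m²] · [kg·m⁻¹·s⁻¹] = kg·m·s⁻¹
  (b) kg·m·s⁻¹
  (c) N·s = kg·m·s⁻²·s = kg·m·s⁻¹
  (d) [kg·m⁻¹·s⁻¹] · [m²] = kg·m·s⁻¹
  (e) m·s⁻¹
All reduce to kg·m·s⁻¹ except (e), which is m·s⁻¹.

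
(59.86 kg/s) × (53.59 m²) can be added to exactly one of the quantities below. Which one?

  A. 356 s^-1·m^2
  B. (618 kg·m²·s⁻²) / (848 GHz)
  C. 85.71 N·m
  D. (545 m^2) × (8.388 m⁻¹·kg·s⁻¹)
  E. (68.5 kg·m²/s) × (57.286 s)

Reference: [kg·s⁻¹] · [m²] = kg·m²·s⁻¹.
Each option:
  A. m²·s⁻¹
  B. [kg·m²·s⁻²] / [s⁻¹] = kg·m²·s⁻¹  ← same
  C. N·m = kg·m·s⁻²·m = kg·m²·s⁻²
  D. [m²] · [kg·m⁻¹·s⁻¹] = kg·m·s⁻¹
  E. [kg·m²·s⁻¹] · [s] = kg·m²
Only B. matches kg·m²·s⁻¹.

B.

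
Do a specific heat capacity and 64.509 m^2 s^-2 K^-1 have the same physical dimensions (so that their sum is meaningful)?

Yes

Work out the base dimensions of each:
  a specific heat capacity:  [specific heat capacity] = m²·s⁻²·K⁻¹
  64.509 m^2 s^-2 K^-1:  m²·s⁻²·K⁻¹
Both are m²·s⁻²·K⁻¹, so they have the same dimensions and can be added.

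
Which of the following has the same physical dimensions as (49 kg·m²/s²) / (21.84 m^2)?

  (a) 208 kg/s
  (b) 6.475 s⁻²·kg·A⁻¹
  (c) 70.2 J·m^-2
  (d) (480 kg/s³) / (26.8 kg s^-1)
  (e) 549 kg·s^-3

Reference: [kg·m²·s⁻²] / [m²] = kg·s⁻².
Each option:
  (a) kg·s⁻¹
  (b) kg·s⁻²·A⁻¹
  (c) J·m⁻² = N·m·m⁻² = kg·s⁻²  ← same
  (d) [kg·s⁻³] / [kg·s⁻¹] = s⁻²
  (e) kg·s⁻³
Only (c) matches kg·s⁻².

(c)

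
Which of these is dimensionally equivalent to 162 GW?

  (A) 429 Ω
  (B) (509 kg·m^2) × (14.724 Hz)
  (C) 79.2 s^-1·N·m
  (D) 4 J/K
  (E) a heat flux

Reference: W = J·s⁻¹ = kg·m²·s⁻³.
Each option:
  (A) Ω = V·A⁻¹ = kg·m²·s⁻³·A⁻²
  (B) [kg·m²] · [s⁻¹] = kg·m²·s⁻¹
  (C) N·m·s⁻¹ = kg·m·s⁻²·m·s⁻¹ = kg·m²·s⁻³  ← same
  (D) J·K⁻¹ = N·m·K⁻¹ = kg·m²·s⁻²·K⁻¹
  (E) [heat flux] = kg·s⁻³
Only (C) matches kg·m²·s⁻³.

(C)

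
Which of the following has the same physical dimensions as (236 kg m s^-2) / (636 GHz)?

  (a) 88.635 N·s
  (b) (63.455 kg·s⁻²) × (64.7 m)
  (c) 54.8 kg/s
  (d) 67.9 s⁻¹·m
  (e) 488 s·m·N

Reference: [kg·m·s⁻²] / [s⁻¹] = kg·m·s⁻¹.
Each option:
  (a) N·s = kg·m·s⁻²·s = kg·m·s⁻¹  ← same
  (b) [kg·s⁻²] · [m] = kg·m·s⁻²
  (c) kg·s⁻¹
  (d) m·s⁻¹
  (e) N·m·s = kg·m·s⁻²·m·s = kg·m²·s⁻¹
Only (a) matches kg·m·s⁻¹.

(a)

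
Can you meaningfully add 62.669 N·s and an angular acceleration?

Expand each in SI base units:
  62.669 N·s:  N·s = kg·m·s⁻²·s = kg·m·s⁻¹
  an angular acceleration:  [angular acceleration] = s⁻²
kg·m·s⁻¹ ≠ s⁻², so they cannot be added.

No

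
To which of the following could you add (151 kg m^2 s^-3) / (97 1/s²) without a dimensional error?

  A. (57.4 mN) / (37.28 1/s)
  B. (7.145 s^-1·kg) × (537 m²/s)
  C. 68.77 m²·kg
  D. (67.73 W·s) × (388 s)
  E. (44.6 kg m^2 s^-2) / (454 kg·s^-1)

Reference: [kg·m²·s⁻³] / [s⁻²] = kg·m²·s⁻¹.
Each option:
  A. [kg·m·s⁻²] / [s⁻¹] = kg·m·s⁻¹
  B. [kg·s⁻¹] · [m²·s⁻¹] = kg·m²·s⁻²
  C. kg·m²
  D. [kg·m²·s⁻²] · [s] = kg·m²·s⁻¹  ← same
  E. [kg·m²·s⁻²] / [kg·s⁻¹] = m²·s⁻¹
Only D. matches kg·m²·s⁻¹.

D.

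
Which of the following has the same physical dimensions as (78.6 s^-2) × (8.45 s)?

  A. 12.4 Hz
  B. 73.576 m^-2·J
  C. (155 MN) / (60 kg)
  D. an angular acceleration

A.

Reference: [s⁻²] · [s] = s⁻¹.
Each option:
  A. Hz = s⁻¹  ← same
  B. J·m⁻² = N·m·m⁻² = kg·s⁻²
  C. [kg·m·s⁻²] / [kg] = m·s⁻²
  D. [angular acceleration] = s⁻²
Only A. matches s⁻¹.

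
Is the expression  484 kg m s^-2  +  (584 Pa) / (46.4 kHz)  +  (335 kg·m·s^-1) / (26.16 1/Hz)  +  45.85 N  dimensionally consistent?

Reduce each to base SI dimensions:
  484 kg m s^-2:  kg·m·s⁻²
  (584 Pa) / (46.4 kHz):  [kg·m⁻¹·s⁻²] / [s⁻¹] = kg·m⁻¹·s⁻¹
  (335 kg·m·s^-1) / (26.16 1/Hz):  [kg·m·s⁻¹] / [s] = kg·m·s⁻²
  45.85 N:  N = kg·m·s⁻²
The terms do not share a single dimension (kg·m·s⁻² vs kg·m⁻¹·s⁻¹).

No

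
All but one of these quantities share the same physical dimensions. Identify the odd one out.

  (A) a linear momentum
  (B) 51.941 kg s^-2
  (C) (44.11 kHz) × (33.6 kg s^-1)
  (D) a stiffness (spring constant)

Expand each in SI base units:
  (A) [linear momentum] = kg·m·s⁻¹
  (B) kg·s⁻²
  (C) [s⁻¹] · [kg·s⁻¹] = kg·s⁻²
  (D) [stiffness (spring constant)] = kg·s⁻²
All reduce to kg·s⁻² except (A), which is kg·m·s⁻¹.

(A)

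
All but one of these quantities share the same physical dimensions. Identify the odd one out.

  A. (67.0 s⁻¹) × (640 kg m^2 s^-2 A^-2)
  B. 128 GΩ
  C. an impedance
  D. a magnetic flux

Work out the base dimensions of each:
  A. [s⁻¹] · [kg·m²·s⁻²·A⁻²] = kg·m²·s⁻³·A⁻²
  B. Ω = V·A⁻¹ = kg·m²·s⁻³·A⁻²
  C. [impedance] = kg·m²·s⁻³·A⁻²
  D. [magnetic flux] = kg·m²·s⁻²·A⁻¹
All reduce to kg·m²·s⁻³·A⁻² except D., which is kg·m²·s⁻²·A⁻¹.

D.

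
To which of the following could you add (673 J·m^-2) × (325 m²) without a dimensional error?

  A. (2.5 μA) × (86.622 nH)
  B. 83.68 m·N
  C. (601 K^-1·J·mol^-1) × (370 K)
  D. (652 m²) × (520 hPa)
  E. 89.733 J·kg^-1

Reference: [kg·s⁻²] · [m²] = kg·m²·s⁻².
Each option:
  A. [A] · [kg·m²·s⁻²·A⁻²] = kg·m²·s⁻²·A⁻¹
  B. N·m = kg·m·s⁻²·m = kg·m²·s⁻²  ← same
  C. [kg·m²·s⁻²·K⁻¹·mol⁻¹] · [K] = kg·m²·s⁻²·mol⁻¹
  D. [m²] · [kg·m⁻¹·s⁻²] = kg·m·s⁻²
  E. J·kg⁻¹ = N·m·kg⁻¹ = m²·s⁻²
Only B. matches kg·m²·s⁻².

B.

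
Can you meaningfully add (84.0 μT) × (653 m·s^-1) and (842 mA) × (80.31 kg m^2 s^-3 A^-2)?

No

Work out the base dimensions of each:
  (84.0 μT) × (653 m·s^-1):  [kg·s⁻²·A⁻¹] · [m·s⁻¹] = kg·m·s⁻³·A⁻¹
  (842 mA) × (80.31 kg m^2 s^-3 A^-2):  [A] · [kg·m²·s⁻³·A⁻²] = kg·m²·s⁻³·A⁻¹
kg·m·s⁻³·A⁻¹ ≠ kg·m²·s⁻³·A⁻¹, so they cannot be added.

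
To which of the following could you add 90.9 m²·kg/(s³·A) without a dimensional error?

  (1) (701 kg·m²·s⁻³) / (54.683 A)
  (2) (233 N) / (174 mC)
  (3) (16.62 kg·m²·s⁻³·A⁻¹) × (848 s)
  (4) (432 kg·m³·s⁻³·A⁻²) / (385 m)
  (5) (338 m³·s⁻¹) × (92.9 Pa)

(1)

Reference: kg·m²·s⁻³·A⁻¹.
Each option:
  (1) [kg·m²·s⁻³] / [A] = kg·m²·s⁻³·A⁻¹  ← same
  (2) [kg·m·s⁻²] / [s·A] = kg·m·s⁻³·A⁻¹
  (3) [kg·m²·s⁻³·A⁻¹] · [s] = kg·m²·s⁻²·A⁻¹
  (4) [kg·m³·s⁻³·A⁻²] / [m] = kg·m²·s⁻³·A⁻²
  (5) [m³·s⁻¹] · [kg·m⁻¹·s⁻²] = kg·m²·s⁻³
Only (1) matches kg·m²·s⁻³·A⁻¹.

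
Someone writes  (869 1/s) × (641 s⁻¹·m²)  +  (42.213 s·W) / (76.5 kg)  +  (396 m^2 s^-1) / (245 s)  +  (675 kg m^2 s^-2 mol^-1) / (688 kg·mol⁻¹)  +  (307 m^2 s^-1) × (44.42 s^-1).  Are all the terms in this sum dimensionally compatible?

Yes

Dimensions:
  (869 1/s) × (641 s⁻¹·m²):  [s⁻¹] · [m²·s⁻¹] = m²·s⁻²
  (42.213 s·W) / (76.5 kg):  [kg·m²·s⁻²] / [kg] = m²·s⁻²
  (396 m^2 s^-1) / (245 s):  [m²·s⁻¹] / [s] = m²·s⁻²
  (675 kg m^2 s^-2 mol^-1) / (688 kg·mol⁻¹):  [kg·m²·s⁻²·mol⁻¹] / [kg·mol⁻¹] = m²·s⁻²
  (307 m^2 s^-1) × (44.42 s^-1):  [m²·s⁻¹] · [s⁻¹] = m²·s⁻²
Every term reduces to m²·s⁻².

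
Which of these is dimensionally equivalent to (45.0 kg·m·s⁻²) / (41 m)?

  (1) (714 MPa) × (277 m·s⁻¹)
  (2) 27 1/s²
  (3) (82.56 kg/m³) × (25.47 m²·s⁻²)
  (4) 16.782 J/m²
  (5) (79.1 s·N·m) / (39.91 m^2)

(4)

Reference: [kg·m·s⁻²] / [m] = kg·s⁻².
Each option:
  (1) [kg·m⁻¹·s⁻²] · [m·s⁻¹] = kg·s⁻³
  (2) s⁻²
  (3) [kg·m⁻³] · [m²·s⁻²] = kg·m⁻¹·s⁻²
  (4) J·m⁻² = N·m·m⁻² = kg·s⁻²  ← same
  (5) [kg·m²·s⁻¹] / [m²] = kg·s⁻¹
Only (4) matches kg·s⁻².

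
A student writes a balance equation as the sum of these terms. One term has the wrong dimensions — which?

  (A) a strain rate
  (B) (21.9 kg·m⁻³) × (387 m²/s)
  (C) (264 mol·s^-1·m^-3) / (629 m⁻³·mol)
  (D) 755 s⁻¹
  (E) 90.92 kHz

(B)

Dimensions:
  (A) [strain rate] = s⁻¹
  (B) [kg·m⁻³] · [m²·s⁻¹] = kg·m⁻¹·s⁻¹
  (C) [m⁻³·s⁻¹·mol] / [m⁻³·mol] = s⁻¹
  (D) s⁻¹
  (E) Hz = s⁻¹
All reduce to s⁻¹ except (B), which is kg·m⁻¹·s⁻¹.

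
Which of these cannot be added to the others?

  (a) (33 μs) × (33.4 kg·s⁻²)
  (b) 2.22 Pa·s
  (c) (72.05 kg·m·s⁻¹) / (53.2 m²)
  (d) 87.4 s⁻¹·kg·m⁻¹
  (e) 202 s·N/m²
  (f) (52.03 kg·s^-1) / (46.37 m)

(a)

Reduce each to base SI dimensions:
  (a) [s] · [kg·s⁻²] = kg·s⁻¹
  (b) Pa·s = N·m⁻²·s = kg·m⁻¹·s⁻¹
  (c) [kg·m·s⁻¹] / [m²] = kg·m⁻¹·s⁻¹
  (d) kg·m⁻¹·s⁻¹
  (e) N·s·m⁻² = kg·m·s⁻²·s·m⁻² = kg·m⁻¹·s⁻¹
  (f) [kg·s⁻¹] / [m] = kg·m⁻¹·s⁻¹
All reduce to kg·m⁻¹·s⁻¹ except (a), which is kg·s⁻¹.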